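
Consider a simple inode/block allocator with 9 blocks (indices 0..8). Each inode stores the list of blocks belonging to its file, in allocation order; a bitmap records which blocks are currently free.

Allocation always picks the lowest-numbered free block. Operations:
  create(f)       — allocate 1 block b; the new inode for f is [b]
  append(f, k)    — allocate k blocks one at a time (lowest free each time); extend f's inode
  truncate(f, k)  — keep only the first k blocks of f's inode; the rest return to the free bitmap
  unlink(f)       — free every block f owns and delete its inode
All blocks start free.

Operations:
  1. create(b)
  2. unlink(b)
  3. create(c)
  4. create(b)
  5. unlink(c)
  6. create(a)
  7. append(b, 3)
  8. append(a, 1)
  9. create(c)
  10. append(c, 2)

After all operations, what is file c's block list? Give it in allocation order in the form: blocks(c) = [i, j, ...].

blocks(c) = [6, 7, 8]

  1. create(b)  ⇒  F........  {b→[0]}
  2. unlink(b)  ⇒  .........  {}
  3. create(c)  ⇒  F........  {c→[0]}
  4. create(b)  ⇒  FF.......  {b→[1]; c→[0]}
  5. unlink(c)  ⇒  .F.......  {b→[1]}
  6. create(a)  ⇒  FF.......  {a→[0]; b→[1]}
  7. append(b, 3)  ⇒  FFFFF....  {a→[0]; b→[1, 2, 3, 4]}
  8. append(a, 1)  ⇒  FFFFFF...  {a→[0, 5]; b→[1, 2, 3, 4]}
  9. create(c)  ⇒  FFFFFFF..  {a→[0, 5]; b→[1, 2, 3, 4]; c→[6]}
  10. append(c, 2)  ⇒  FFFFFFFFF  {a→[0, 5]; b→[1, 2, 3, 4]; c→[6, 7, 8]}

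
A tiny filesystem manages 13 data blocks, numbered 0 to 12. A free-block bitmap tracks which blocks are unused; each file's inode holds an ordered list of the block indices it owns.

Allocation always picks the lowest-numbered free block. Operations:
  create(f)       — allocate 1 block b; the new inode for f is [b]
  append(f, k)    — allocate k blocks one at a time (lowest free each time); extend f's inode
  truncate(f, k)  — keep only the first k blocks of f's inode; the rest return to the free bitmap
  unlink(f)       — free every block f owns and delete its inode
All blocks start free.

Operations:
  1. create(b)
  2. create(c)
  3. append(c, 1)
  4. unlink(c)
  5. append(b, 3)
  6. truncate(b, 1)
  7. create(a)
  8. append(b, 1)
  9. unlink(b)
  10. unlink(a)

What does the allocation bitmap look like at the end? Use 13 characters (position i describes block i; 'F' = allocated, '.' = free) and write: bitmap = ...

after create(b) → b:[0]  free=[F............]
after create(c) → b:[0], c:[1]  free=[FF...........]
after append(c, 1) → b:[0], c:[1, 2]  free=[FFF..........]
after unlink(c) → b:[0]  free=[F............]
after append(b, 3) → b:[0, 1, 2, 3]  free=[FFFF.........]
after truncate(b, 1) → b:[0]  free=[F............]
after create(a) → a:[1], b:[0]  free=[FF...........]
after append(b, 1) → a:[1], b:[0, 2]  free=[FFF..........]
after unlink(b) → a:[1]  free=[.F...........]
after unlink(a) →   free=[.............]

bitmap = .............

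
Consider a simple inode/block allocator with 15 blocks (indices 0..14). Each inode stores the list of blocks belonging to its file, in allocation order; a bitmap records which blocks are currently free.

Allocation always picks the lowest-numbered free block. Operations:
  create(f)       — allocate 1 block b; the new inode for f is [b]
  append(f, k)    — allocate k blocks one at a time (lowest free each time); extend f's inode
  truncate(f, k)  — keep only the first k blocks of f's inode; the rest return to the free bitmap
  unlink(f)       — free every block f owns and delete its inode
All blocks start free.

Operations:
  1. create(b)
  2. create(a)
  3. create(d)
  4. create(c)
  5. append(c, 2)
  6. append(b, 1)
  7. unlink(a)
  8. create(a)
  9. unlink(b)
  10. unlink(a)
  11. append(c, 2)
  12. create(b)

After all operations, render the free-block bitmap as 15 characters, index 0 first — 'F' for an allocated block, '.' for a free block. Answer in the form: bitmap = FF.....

  1. create(b)  ⇒  F..............  {b→[0]}
  2. create(a)  ⇒  FF.............  {a→[1]; b→[0]}
  3. create(d)  ⇒  FFF............  {a→[1]; b→[0]; d→[2]}
  4. create(c)  ⇒  FFFF...........  {a→[1]; b→[0]; c→[3]; d→[2]}
  5. append(c, 2)  ⇒  FFFFFF.........  {a→[1]; b→[0]; c→[3, 4, 5]; d→[2]}
  6. append(b, 1)  ⇒  FFFFFFF........  {a→[1]; b→[0, 6]; c→[3, 4, 5]; d→[2]}
  7. unlink(a)  ⇒  F.FFFFF........  {b→[0, 6]; c→[3, 4, 5]; d→[2]}
  8. create(a)  ⇒  FFFFFFF........  {a→[1]; b→[0, 6]; c→[3, 4, 5]; d→[2]}
  9. unlink(b)  ⇒  .FFFFF.........  {a→[1]; c→[3, 4, 5]; d→[2]}
  10. unlink(a)  ⇒  ..FFFF.........  {c→[3, 4, 5]; d→[2]}
  11. append(c, 2)  ⇒  FFFFFF.........  {c→[3, 4, 5, 0, 1]; d→[2]}
  12. create(b)  ⇒  FFFFFFF........  {b→[6]; c→[3, 4, 5, 0, 1]; d→[2]}

bitmap = FFFFFFF........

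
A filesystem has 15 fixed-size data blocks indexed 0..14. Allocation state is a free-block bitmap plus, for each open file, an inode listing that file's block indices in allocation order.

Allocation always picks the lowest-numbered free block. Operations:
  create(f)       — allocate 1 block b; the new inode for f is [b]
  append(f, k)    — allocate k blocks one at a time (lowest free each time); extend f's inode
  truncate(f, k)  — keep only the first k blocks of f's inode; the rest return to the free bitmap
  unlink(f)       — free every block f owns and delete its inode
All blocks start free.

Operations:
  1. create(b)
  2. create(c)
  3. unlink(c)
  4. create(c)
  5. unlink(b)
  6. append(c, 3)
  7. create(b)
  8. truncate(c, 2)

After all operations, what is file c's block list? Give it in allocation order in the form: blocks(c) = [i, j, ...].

[1] create(b) — b=0 (map F..............)
[2] create(c) — b=0 c=1 (map FF.............)
[3] unlink(c) — b=0 (map F..............)
[4] create(c) — b=0 c=1 (map FF.............)
[5] unlink(b) — c=1 (map .F.............)
[6] append(c, 3) — c=1,0,2,3 (map FFFF...........)
[7] create(b) — b=4 c=1,0,2,3 (map FFFFF..........)
[8] truncate(c, 2) — b=4 c=1,0 (map FF..F..........)

blocks(c) = [1, 0]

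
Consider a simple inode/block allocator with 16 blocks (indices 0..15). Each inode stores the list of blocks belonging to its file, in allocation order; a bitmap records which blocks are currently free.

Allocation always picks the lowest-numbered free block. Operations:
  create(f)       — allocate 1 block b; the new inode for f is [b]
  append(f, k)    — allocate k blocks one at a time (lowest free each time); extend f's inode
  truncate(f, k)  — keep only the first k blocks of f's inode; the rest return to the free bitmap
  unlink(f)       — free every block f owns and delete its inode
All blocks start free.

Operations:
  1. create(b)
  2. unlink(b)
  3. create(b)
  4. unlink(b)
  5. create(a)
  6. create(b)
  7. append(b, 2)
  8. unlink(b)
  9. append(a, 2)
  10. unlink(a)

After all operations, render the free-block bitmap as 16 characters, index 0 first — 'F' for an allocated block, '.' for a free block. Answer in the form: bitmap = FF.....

  1. create(b)  ⇒  F...............  {b→[0]}
  2. unlink(b)  ⇒  ................  {}
  3. create(b)  ⇒  F...............  {b→[0]}
  4. unlink(b)  ⇒  ................  {}
  5. create(a)  ⇒  F...............  {a→[0]}
  6. create(b)  ⇒  FF..............  {a→[0]; b→[1]}
  7. append(b, 2)  ⇒  FFFF............  {a→[0]; b→[1, 2, 3]}
  8. unlink(b)  ⇒  F...............  {a→[0]}
  9. append(a, 2)  ⇒  FFF.............  {a→[0, 1, 2]}
  10. unlink(a)  ⇒  ................  {}

bitmap = ................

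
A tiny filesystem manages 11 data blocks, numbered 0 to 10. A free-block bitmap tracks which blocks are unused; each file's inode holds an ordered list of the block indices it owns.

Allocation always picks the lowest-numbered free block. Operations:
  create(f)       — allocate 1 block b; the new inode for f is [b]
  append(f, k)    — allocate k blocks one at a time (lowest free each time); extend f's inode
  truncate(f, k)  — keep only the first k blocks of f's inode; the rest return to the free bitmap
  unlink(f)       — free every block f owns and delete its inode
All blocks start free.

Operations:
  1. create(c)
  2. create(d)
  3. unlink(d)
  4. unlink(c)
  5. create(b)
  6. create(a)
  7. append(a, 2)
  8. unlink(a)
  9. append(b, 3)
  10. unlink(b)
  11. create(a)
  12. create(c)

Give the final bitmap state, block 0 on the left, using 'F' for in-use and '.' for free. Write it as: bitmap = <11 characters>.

bitmap = FF.........

  1. create(c)  ⇒  F..........  {c→[0]}
  2. create(d)  ⇒  FF.........  {c→[0]; d→[1]}
  3. unlink(d)  ⇒  F..........  {c→[0]}
  4. unlink(c)  ⇒  ...........  {}
  5. create(b)  ⇒  F..........  {b→[0]}
  6. create(a)  ⇒  FF.........  {a→[1]; b→[0]}
  7. append(a, 2)  ⇒  FFFF.......  {a→[1, 2, 3]; b→[0]}
  8. unlink(a)  ⇒  F..........  {b→[0]}
  9. append(b, 3)  ⇒  FFFF.......  {b→[0, 1, 2, 3]}
  10. unlink(b)  ⇒  ...........  {}
  11. create(a)  ⇒  F..........  {a→[0]}
  12. create(c)  ⇒  FF.........  {a→[0]; c→[1]}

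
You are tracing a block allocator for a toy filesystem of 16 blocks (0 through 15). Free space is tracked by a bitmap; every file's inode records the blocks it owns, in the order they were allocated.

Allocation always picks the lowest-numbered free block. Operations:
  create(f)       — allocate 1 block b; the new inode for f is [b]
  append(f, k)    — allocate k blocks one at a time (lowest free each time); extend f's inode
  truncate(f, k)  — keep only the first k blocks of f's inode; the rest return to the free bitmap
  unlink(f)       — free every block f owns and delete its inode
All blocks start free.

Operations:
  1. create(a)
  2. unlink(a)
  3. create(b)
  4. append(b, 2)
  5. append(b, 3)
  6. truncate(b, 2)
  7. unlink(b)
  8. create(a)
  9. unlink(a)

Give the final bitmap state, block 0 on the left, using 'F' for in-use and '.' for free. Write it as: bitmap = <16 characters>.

after create(a) → a:[0]  free=[F...............]
after unlink(a) →   free=[................]
after create(b) → b:[0]  free=[F...............]
after append(b, 2) → b:[0, 1, 2]  free=[FFF.............]
after append(b, 3) → b:[0, 1, 2, 3, 4, 5]  free=[FFFFFF..........]
after truncate(b, 2) → b:[0, 1]  free=[FF..............]
after unlink(b) →   free=[................]
after create(a) → a:[0]  free=[F...............]
after unlink(a) →   free=[................]

bitmap = ................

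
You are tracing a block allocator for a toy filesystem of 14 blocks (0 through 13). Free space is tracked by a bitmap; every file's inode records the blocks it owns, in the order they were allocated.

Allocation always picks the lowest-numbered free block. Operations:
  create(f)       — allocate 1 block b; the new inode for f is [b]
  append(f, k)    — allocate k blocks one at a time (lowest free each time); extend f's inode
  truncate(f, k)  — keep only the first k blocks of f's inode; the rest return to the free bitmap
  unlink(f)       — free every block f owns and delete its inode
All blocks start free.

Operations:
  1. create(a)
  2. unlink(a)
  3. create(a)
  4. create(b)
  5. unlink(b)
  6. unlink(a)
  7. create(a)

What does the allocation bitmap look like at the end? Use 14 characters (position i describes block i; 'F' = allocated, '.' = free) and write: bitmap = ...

bitmap = F.............

[1] create(a) — a=0 (map F.............)
[2] unlink(a) —  (map ..............)
[3] create(a) — a=0 (map F.............)
[4] create(b) — a=0 b=1 (map FF............)
[5] unlink(b) — a=0 (map F.............)
[6] unlink(a) —  (map ..............)
[7] create(a) — a=0 (map F.............)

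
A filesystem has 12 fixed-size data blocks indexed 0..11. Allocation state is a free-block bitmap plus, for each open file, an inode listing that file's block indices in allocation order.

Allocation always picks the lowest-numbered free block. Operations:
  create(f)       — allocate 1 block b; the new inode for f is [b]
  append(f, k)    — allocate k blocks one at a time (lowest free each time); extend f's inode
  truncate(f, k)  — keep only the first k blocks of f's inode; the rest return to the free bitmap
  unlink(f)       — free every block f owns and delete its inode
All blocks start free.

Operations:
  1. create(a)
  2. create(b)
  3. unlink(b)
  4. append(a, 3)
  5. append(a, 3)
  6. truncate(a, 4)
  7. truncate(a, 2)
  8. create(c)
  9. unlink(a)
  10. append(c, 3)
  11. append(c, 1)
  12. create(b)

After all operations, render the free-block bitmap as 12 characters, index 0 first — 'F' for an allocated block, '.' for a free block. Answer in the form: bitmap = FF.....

bitmap = FFFFFF......

[1] create(a) — a=0 (map F...........)
[2] create(b) — a=0 b=1 (map FF..........)
[3] unlink(b) — a=0 (map F...........)
[4] append(a, 3) — a=0,1,2,3 (map FFFF........)
[5] append(a, 3) — a=0,1,2,3,4,5,6 (map FFFFFFF.....)
[6] truncate(a, 4) — a=0,1,2,3 (map FFFF........)
[7] truncate(a, 2) — a=0,1 (map FF..........)
[8] create(c) — a=0,1 c=2 (map FFF.........)
[9] unlink(a) — c=2 (map ..F.........)
[10] append(c, 3) — c=2,0,1,3 (map FFFF........)
[11] append(c, 1) — c=2,0,1,3,4 (map FFFFF.......)
[12] create(b) — b=5 c=2,0,1,3,4 (map FFFFFF......)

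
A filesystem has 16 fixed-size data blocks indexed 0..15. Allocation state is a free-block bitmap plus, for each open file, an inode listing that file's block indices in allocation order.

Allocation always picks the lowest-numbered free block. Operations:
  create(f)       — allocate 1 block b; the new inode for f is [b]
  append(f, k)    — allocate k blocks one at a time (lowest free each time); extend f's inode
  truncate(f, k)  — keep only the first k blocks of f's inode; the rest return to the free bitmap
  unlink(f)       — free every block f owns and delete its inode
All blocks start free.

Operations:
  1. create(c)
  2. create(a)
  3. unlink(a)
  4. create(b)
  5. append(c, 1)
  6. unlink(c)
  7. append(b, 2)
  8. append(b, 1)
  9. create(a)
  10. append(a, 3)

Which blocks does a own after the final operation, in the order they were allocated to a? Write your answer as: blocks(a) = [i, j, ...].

blocks(a) = [4, 5, 6, 7]

create(c): bitmap=F............... | c=[0]
create(a): bitmap=FF.............. | a=[1] c=[0]
unlink(a): bitmap=F............... | c=[0]
create(b): bitmap=FF.............. | b=[1] c=[0]
append(c, 1): bitmap=FFF............. | b=[1] c=[0, 2]
unlink(c): bitmap=.F.............. | b=[1]
append(b, 2): bitmap=FFF............. | b=[1, 0, 2]
append(b, 1): bitmap=FFFF............ | b=[1, 0, 2, 3]
create(a): bitmap=FFFFF........... | a=[4] b=[1, 0, 2, 3]
append(a, 3): bitmap=FFFFFFFF........ | a=[4, 5, 6, 7] b=[1, 0, 2, 3]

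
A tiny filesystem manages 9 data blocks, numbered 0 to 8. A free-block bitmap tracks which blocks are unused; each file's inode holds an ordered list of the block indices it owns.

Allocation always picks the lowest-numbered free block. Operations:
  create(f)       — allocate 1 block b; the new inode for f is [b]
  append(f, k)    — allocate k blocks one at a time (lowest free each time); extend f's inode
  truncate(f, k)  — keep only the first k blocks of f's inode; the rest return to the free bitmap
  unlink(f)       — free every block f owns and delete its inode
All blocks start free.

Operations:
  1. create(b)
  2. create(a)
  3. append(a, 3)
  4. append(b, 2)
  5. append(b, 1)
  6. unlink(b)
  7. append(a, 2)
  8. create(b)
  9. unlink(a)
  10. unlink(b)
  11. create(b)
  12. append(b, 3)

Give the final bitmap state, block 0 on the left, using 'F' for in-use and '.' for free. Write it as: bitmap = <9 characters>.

create(b): bitmap=F........ | b=[0]
create(a): bitmap=FF....... | a=[1] b=[0]
append(a, 3): bitmap=FFFFF.... | a=[1, 2, 3, 4] b=[0]
append(b, 2): bitmap=FFFFFFF.. | a=[1, 2, 3, 4] b=[0, 5, 6]
append(b, 1): bitmap=FFFFFFFF. | a=[1, 2, 3, 4] b=[0, 5, 6, 7]
unlink(b): bitmap=.FFFF.... | a=[1, 2, 3, 4]
append(a, 2): bitmap=FFFFFF... | a=[1, 2, 3, 4, 0, 5]
create(b): bitmap=FFFFFFF.. | a=[1, 2, 3, 4, 0, 5] b=[6]
unlink(a): bitmap=......F.. | b=[6]
unlink(b): bitmap=......... | 
create(b): bitmap=F........ | b=[0]
append(b, 3): bitmap=FFFF..... | b=[0, 1, 2, 3]

bitmap = FFFF.....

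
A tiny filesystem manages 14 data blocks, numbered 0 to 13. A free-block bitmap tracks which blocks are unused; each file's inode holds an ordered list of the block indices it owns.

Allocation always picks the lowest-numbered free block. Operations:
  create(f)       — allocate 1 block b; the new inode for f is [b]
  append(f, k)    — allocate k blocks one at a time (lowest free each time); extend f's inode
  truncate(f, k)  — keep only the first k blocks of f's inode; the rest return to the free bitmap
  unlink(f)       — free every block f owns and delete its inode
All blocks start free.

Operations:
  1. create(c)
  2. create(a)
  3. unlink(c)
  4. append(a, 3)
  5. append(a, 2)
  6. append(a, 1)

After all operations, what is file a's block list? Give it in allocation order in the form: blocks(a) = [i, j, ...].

blocks(a) = [1, 0, 2, 3, 4, 5, 6]

  1. create(c)  ⇒  F.............  {c→[0]}
  2. create(a)  ⇒  FF............  {a→[1]; c→[0]}
  3. unlink(c)  ⇒  .F............  {a→[1]}
  4. append(a, 3)  ⇒  FFFF..........  {a→[1, 0, 2, 3]}
  5. append(a, 2)  ⇒  FFFFFF........  {a→[1, 0, 2, 3, 4, 5]}
  6. append(a, 1)  ⇒  FFFFFFF.......  {a→[1, 0, 2, 3, 4, 5, 6]}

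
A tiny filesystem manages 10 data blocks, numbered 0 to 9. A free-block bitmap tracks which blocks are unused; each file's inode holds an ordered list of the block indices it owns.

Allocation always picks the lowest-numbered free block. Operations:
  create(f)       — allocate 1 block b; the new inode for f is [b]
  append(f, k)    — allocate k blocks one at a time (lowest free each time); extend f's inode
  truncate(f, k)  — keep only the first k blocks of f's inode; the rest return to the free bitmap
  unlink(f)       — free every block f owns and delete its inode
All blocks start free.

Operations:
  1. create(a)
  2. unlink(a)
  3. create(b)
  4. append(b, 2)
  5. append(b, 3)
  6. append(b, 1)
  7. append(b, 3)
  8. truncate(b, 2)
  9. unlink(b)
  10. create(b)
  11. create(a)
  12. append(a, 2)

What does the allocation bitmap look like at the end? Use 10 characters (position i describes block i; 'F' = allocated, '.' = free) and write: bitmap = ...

bitmap = FFFF......

[1] create(a) — a=0 (map F.........)
[2] unlink(a) —  (map ..........)
[3] create(b) — b=0 (map F.........)
[4] append(b, 2) — b=0,1,2 (map FFF.......)
[5] append(b, 3) — b=0,1,2,3,4,5 (map FFFFFF....)
[6] append(b, 1) — b=0,1,2,3,4,5,6 (map FFFFFFF...)
[7] append(b, 3) — b=0,1,2,3,4,5,6,7,8,9 (map FFFFFFFFFF)
[8] truncate(b, 2) — b=0,1 (map FF........)
[9] unlink(b) —  (map ..........)
[10] create(b) — b=0 (map F.........)
[11] create(a) — a=1 b=0 (map FF........)
[12] append(a, 2) — a=1,2,3 b=0 (map FFFF......)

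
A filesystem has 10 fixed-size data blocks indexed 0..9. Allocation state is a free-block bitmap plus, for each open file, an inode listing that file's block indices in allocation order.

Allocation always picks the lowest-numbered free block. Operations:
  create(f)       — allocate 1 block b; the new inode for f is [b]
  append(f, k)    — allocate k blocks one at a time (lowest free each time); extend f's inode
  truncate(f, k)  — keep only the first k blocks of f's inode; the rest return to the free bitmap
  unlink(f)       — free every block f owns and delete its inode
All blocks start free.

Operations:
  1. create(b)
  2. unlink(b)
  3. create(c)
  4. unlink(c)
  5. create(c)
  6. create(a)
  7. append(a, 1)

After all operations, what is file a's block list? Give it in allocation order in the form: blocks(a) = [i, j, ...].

[1] create(b) — b=0 (map F.........)
[2] unlink(b) —  (map ..........)
[3] create(c) — c=0 (map F.........)
[4] unlink(c) —  (map ..........)
[5] create(c) — c=0 (map F.........)
[6] create(a) — a=1 c=0 (map FF........)
[7] append(a, 1) — a=1,2 c=0 (map FFF.......)

blocks(a) = [1, 2]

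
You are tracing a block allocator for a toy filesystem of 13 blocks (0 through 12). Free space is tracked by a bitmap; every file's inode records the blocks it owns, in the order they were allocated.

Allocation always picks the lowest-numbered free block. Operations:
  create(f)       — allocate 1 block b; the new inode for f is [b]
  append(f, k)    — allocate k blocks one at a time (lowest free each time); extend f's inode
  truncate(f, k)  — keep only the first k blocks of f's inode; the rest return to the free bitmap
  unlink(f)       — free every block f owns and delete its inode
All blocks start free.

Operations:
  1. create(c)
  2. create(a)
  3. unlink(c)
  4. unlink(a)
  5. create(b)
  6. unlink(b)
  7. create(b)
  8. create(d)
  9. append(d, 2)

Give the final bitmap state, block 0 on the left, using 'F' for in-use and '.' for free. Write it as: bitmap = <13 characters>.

create(c): bitmap=F............ | c=[0]
create(a): bitmap=FF........... | a=[1] c=[0]
unlink(c): bitmap=.F........... | a=[1]
unlink(a): bitmap=............. | 
create(b): bitmap=F............ | b=[0]
unlink(b): bitmap=............. | 
create(b): bitmap=F............ | b=[0]
create(d): bitmap=FF........... | b=[0] d=[1]
append(d, 2): bitmap=FFFF......... | b=[0] d=[1, 2, 3]

bitmap = FFFF.........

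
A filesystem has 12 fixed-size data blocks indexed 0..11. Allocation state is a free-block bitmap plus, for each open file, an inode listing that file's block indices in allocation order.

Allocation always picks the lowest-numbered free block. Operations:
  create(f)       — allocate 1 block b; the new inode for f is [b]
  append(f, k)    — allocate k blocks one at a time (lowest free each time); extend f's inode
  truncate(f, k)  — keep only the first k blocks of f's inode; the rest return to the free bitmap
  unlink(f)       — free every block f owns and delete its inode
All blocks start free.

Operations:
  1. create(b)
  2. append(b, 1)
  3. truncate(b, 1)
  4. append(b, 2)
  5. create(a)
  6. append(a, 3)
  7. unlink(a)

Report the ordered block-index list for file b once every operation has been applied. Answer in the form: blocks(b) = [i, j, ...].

[1] create(b) — b=0 (map F...........)
[2] append(b, 1) — b=0,1 (map FF..........)
[3] truncate(b, 1) — b=0 (map F...........)
[4] append(b, 2) — b=0,1,2 (map FFF.........)
[5] create(a) — a=3 b=0,1,2 (map FFFF........)
[6] append(a, 3) — a=3,4,5,6 b=0,1,2 (map FFFFFFF.....)
[7] unlink(a) — b=0,1,2 (map FFF.........)

blocks(b) = [0, 1, 2]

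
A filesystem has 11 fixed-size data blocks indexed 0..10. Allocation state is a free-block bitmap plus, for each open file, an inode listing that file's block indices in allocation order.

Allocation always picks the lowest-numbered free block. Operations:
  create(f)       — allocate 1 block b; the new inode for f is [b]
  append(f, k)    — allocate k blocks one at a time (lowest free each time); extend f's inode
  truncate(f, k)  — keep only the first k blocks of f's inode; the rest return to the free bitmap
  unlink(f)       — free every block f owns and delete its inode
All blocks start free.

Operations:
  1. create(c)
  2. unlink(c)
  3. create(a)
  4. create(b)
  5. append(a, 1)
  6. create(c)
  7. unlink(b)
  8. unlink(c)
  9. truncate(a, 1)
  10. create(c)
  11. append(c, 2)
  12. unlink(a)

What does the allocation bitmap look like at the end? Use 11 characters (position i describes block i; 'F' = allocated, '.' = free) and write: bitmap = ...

bitmap = .FFF.......

[1] create(c) — c=0 (map F..........)
[2] unlink(c) —  (map ...........)
[3] create(a) — a=0 (map F..........)
[4] create(b) — a=0 b=1 (map FF.........)
[5] append(a, 1) — a=0,2 b=1 (map FFF........)
[6] create(c) — a=0,2 b=1 c=3 (map FFFF.......)
[7] unlink(b) — a=0,2 c=3 (map F.FF.......)
[8] unlink(c) — a=0,2 (map F.F........)
[9] truncate(a, 1) — a=0 (map F..........)
[10] create(c) — a=0 c=1 (map FF.........)
[11] append(c, 2) — a=0 c=1,2,3 (map FFFF.......)
[12] unlink(a) — c=1,2,3 (map .FFF.......)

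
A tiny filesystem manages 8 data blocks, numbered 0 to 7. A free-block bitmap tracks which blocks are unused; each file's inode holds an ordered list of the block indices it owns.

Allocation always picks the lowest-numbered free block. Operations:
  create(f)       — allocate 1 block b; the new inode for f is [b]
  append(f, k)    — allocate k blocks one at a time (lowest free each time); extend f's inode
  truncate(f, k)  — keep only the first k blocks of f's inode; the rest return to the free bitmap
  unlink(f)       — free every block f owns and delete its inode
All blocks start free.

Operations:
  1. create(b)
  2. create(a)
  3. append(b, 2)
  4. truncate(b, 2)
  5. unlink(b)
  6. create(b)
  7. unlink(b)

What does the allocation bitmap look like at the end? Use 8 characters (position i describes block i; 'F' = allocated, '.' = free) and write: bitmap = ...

bitmap = .F......

after create(b) → b:[0]  free=[F.......]
after create(a) → a:[1], b:[0]  free=[FF......]
after append(b, 2) → a:[1], b:[0, 2, 3]  free=[FFFF....]
after truncate(b, 2) → a:[1], b:[0, 2]  free=[FFF.....]
after unlink(b) → a:[1]  free=[.F......]
after create(b) → a:[1], b:[0]  free=[FF......]
after unlink(b) → a:[1]  free=[.F......]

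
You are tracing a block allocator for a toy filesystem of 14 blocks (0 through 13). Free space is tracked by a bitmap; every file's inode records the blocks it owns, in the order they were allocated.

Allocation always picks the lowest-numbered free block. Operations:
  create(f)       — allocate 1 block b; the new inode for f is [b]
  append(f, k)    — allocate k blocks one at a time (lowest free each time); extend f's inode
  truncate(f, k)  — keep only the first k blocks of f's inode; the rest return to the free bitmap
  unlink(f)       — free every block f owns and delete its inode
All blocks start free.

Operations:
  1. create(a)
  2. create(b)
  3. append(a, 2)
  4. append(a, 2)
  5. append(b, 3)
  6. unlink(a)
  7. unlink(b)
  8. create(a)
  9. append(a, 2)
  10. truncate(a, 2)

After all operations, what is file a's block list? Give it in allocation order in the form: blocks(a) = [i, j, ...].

[1] create(a) — a=0 (map F.............)
[2] create(b) — a=0 b=1 (map FF............)
[3] append(a, 2) — a=0,2,3 b=1 (map FFFF..........)
[4] append(a, 2) — a=0,2,3,4,5 b=1 (map FFFFFF........)
[5] append(b, 3) — a=0,2,3,4,5 b=1,6,7,8 (map FFFFFFFFF.....)
[6] unlink(a) — b=1,6,7,8 (map .F....FFF.....)
[7] unlink(b) —  (map ..............)
[8] create(a) — a=0 (map F.............)
[9] append(a, 2) — a=0,1,2 (map FFF...........)
[10] truncate(a, 2) — a=0,1 (map FF............)

blocks(a) = [0, 1]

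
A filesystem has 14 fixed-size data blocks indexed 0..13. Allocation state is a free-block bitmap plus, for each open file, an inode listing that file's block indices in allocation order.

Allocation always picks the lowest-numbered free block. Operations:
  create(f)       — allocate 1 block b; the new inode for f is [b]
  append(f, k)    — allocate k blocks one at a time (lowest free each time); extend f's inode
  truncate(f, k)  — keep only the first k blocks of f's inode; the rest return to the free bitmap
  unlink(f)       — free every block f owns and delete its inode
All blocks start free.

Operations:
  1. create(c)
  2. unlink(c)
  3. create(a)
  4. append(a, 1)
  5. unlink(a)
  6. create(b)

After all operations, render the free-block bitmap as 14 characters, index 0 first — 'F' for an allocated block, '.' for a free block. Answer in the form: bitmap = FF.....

create(c): bitmap=F............. | c=[0]
unlink(c): bitmap=.............. | 
create(a): bitmap=F............. | a=[0]
append(a, 1): bitmap=FF............ | a=[0, 1]
unlink(a): bitmap=.............. | 
create(b): bitmap=F............. | b=[0]

bitmap = F.............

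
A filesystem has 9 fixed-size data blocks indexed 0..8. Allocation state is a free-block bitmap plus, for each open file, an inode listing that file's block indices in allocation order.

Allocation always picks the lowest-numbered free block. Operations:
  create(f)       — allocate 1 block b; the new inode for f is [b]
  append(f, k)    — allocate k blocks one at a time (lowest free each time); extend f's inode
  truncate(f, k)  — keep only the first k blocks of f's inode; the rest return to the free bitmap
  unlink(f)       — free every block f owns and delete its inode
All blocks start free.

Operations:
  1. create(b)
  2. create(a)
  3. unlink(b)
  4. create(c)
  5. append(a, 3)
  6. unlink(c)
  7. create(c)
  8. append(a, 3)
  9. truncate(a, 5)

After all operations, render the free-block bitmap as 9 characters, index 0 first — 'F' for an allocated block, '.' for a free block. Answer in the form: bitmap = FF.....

  1. create(b)  ⇒  F........  {b→[0]}
  2. create(a)  ⇒  FF.......  {a→[1]; b→[0]}
  3. unlink(b)  ⇒  .F.......  {a→[1]}
  4. create(c)  ⇒  FF.......  {a→[1]; c→[0]}
  5. append(a, 3)  ⇒  FFFFF....  {a→[1, 2, 3, 4]; c→[0]}
  6. unlink(c)  ⇒  .FFFF....  {a→[1, 2, 3, 4]}
  7. create(c)  ⇒  FFFFF....  {a→[1, 2, 3, 4]; c→[0]}
  8. append(a, 3)  ⇒  FFFFFFFF.  {a→[1, 2, 3, 4, 5, 6, 7]; c→[0]}
  9. truncate(a, 5)  ⇒  FFFFFF...  {a→[1, 2, 3, 4, 5]; c→[0]}

bitmap = FFFFFF...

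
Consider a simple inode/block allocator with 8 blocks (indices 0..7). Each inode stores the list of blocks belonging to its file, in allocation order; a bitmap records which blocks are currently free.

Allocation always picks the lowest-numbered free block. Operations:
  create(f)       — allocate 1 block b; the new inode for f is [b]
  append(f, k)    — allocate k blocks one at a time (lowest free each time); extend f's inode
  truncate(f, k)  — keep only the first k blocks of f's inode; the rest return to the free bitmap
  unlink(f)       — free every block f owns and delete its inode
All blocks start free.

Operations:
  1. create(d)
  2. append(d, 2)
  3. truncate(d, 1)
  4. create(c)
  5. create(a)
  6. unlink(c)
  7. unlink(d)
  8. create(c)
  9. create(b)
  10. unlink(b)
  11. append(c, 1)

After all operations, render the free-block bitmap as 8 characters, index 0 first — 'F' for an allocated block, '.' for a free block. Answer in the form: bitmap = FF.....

bitmap = FFF.....

after create(d) → d:[0]  free=[F.......]
after append(d, 2) → d:[0, 1, 2]  free=[FFF.....]
after truncate(d, 1) → d:[0]  free=[F.......]
after create(c) → c:[1], d:[0]  free=[FF......]
after create(a) → a:[2], c:[1], d:[0]  free=[FFF.....]
after unlink(c) → a:[2], d:[0]  free=[F.F.....]
after unlink(d) → a:[2]  free=[..F.....]
after create(c) → a:[2], c:[0]  free=[F.F.....]
after create(b) → a:[2], b:[1], c:[0]  free=[FFF.....]
after unlink(b) → a:[2], c:[0]  free=[F.F.....]
after append(c, 1) → a:[2], c:[0, 1]  free=[FFF.....]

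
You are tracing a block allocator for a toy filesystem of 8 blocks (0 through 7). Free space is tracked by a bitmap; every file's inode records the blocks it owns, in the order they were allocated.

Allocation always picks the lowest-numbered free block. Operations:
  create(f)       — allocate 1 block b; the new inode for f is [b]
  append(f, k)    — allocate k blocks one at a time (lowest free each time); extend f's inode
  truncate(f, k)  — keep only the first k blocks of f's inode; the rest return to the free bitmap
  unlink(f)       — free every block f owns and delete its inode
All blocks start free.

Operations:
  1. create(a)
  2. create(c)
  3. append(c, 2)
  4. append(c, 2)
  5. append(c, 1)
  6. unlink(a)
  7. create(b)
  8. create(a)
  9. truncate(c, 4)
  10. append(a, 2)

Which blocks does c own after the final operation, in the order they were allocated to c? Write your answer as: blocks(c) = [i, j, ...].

  1. create(a)  ⇒  F.......  {a→[0]}
  2. create(c)  ⇒  FF......  {a→[0]; c→[1]}
  3. append(c, 2)  ⇒  FFFF....  {a→[0]; c→[1, 2, 3]}
  4. append(c, 2)  ⇒  FFFFFF..  {a→[0]; c→[1, 2, 3, 4, 5]}
  5. append(c, 1)  ⇒  FFFFFFF.  {a→[0]; c→[1, 2, 3, 4, 5, 6]}
  6. unlink(a)  ⇒  .FFFFFF.  {c→[1, 2, 3, 4, 5, 6]}
  7. create(b)  ⇒  FFFFFFF.  {b→[0]; c→[1, 2, 3, 4, 5, 6]}
  8. create(a)  ⇒  FFFFFFFF  {a→[7]; b→[0]; c→[1, 2, 3, 4, 5, 6]}
  9. truncate(c, 4)  ⇒  FFFFF..F  {a→[7]; b→[0]; c→[1, 2, 3, 4]}
  10. append(a, 2)  ⇒  FFFFFFFF  {a→[7, 5, 6]; b→[0]; c→[1, 2, 3, 4]}

blocks(c) = [1, 2, 3, 4]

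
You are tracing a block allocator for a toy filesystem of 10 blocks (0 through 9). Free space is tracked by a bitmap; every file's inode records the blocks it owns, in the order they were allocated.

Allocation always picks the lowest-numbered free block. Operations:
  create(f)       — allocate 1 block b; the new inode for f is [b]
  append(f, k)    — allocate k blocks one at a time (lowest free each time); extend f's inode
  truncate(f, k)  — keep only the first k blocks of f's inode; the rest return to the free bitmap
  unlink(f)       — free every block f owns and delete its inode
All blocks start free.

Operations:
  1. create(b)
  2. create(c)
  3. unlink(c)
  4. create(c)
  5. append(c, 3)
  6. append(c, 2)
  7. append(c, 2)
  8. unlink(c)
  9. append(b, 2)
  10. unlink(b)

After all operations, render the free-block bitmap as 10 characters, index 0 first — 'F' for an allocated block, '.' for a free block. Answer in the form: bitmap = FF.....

after create(b) → b:[0]  free=[F.........]
after create(c) → b:[0], c:[1]  free=[FF........]
after unlink(c) → b:[0]  free=[F.........]
after create(c) → b:[0], c:[1]  free=[FF........]
after append(c, 3) → b:[0], c:[1, 2, 3, 4]  free=[FFFFF.....]
after append(c, 2) → b:[0], c:[1, 2, 3, 4, 5, 6]  free=[FFFFFFF...]
after append(c, 2) → b:[0], c:[1, 2, 3, 4, 5, 6, 7, 8]  free=[FFFFFFFFF.]
after unlink(c) → b:[0]  free=[F.........]
after append(b, 2) → b:[0, 1, 2]  free=[FFF.......]
after unlink(b) →   free=[..........]

bitmap = ..........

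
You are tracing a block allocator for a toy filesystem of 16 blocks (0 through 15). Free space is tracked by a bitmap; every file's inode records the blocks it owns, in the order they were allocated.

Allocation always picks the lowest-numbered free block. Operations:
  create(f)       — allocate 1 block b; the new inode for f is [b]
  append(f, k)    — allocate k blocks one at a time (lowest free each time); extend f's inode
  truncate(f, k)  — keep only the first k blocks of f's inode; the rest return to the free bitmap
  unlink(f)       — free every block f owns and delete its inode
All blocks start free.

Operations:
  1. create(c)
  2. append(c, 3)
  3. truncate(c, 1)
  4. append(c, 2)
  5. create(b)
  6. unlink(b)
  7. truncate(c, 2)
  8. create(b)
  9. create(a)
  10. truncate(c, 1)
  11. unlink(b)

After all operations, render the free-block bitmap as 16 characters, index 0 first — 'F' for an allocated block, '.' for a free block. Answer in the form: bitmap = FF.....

bitmap = F..F............

[1] create(c) — c=0 (map F...............)
[2] append(c, 3) — c=0,1,2,3 (map FFFF............)
[3] truncate(c, 1) — c=0 (map F...............)
[4] append(c, 2) — c=0,1,2 (map FFF.............)
[5] create(b) — b=3 c=0,1,2 (map FFFF............)
[6] unlink(b) — c=0,1,2 (map FFF.............)
[7] truncate(c, 2) — c=0,1 (map FF..............)
[8] create(b) — b=2 c=0,1 (map FFF.............)
[9] create(a) — a=3 b=2 c=0,1 (map FFFF............)
[10] truncate(c, 1) — a=3 b=2 c=0 (map F.FF............)
[11] unlink(b) — a=3 c=0 (map F..F............)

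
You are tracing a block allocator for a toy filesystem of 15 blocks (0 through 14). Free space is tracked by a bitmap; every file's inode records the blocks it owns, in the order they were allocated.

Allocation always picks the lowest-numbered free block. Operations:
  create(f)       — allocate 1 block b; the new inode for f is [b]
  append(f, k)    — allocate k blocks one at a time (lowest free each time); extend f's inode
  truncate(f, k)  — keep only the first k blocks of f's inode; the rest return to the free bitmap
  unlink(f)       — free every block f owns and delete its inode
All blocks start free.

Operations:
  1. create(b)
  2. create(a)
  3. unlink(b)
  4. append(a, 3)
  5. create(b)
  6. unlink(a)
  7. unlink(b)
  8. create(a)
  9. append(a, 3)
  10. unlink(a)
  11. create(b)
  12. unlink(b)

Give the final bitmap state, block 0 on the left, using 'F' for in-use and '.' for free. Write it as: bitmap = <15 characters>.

[1] create(b) — b=0 (map F..............)
[2] create(a) — a=1 b=0 (map FF.............)
[3] unlink(b) — a=1 (map .F.............)
[4] append(a, 3) — a=1,0,2,3 (map FFFF...........)
[5] create(b) — a=1,0,2,3 b=4 (map FFFFF..........)
[6] unlink(a) — b=4 (map ....F..........)
[7] unlink(b) —  (map ...............)
[8] create(a) — a=0 (map F..............)
[9] append(a, 3) — a=0,1,2,3 (map FFFF...........)
[10] unlink(a) —  (map ...............)
[11] create(b) — b=0 (map F..............)
[12] unlink(b) —  (map ...............)

bitmap = ...............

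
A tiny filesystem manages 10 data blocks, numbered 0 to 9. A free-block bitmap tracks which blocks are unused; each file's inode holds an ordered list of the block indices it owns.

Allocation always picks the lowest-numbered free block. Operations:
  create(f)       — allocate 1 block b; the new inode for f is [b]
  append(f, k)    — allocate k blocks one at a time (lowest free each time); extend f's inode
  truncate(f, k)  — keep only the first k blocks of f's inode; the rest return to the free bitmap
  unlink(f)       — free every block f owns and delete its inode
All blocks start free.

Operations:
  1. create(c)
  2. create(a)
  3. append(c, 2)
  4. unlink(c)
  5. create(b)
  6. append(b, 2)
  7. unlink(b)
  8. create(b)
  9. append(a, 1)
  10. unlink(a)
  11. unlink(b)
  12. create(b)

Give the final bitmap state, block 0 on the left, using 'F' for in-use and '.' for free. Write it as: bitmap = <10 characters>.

bitmap = F.........

create(c): bitmap=F......... | c=[0]
create(a): bitmap=FF........ | a=[1] c=[0]
append(c, 2): bitmap=FFFF...... | a=[1] c=[0, 2, 3]
unlink(c): bitmap=.F........ | a=[1]
create(b): bitmap=FF........ | a=[1] b=[0]
append(b, 2): bitmap=FFFF...... | a=[1] b=[0, 2, 3]
unlink(b): bitmap=.F........ | a=[1]
create(b): bitmap=FF........ | a=[1] b=[0]
append(a, 1): bitmap=FFF....... | a=[1, 2] b=[0]
unlink(a): bitmap=F......... | b=[0]
unlink(b): bitmap=.......... | 
create(b): bitmap=F......... | b=[0]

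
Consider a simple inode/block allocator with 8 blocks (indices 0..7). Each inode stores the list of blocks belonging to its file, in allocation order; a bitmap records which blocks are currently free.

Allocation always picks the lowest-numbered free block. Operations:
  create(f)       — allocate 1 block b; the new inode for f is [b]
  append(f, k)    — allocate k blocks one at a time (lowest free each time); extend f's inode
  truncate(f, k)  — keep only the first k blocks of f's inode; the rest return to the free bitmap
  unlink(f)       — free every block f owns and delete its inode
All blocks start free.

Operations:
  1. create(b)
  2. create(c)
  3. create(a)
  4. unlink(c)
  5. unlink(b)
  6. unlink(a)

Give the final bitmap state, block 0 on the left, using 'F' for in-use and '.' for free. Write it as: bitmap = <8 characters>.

bitmap = ........

after create(b) → b:[0]  free=[F.......]
after create(c) → b:[0], c:[1]  free=[FF......]
after create(a) → a:[2], b:[0], c:[1]  free=[FFF.....]
after unlink(c) → a:[2], b:[0]  free=[F.F.....]
after unlink(b) → a:[2]  free=[..F.....]
after unlink(a) →   free=[........]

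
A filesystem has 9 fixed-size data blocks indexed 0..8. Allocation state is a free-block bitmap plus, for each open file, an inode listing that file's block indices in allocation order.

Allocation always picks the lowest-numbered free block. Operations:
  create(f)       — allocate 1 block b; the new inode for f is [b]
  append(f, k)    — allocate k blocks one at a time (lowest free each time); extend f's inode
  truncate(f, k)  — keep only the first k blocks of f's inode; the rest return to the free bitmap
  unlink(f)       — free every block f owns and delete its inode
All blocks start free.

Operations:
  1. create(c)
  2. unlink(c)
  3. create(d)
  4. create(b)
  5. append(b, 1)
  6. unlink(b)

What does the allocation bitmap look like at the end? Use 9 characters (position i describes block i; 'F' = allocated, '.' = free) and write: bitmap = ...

[1] create(c) — c=0 (map F........)
[2] unlink(c) —  (map .........)
[3] create(d) — d=0 (map F........)
[4] create(b) — b=1 d=0 (map FF.......)
[5] append(b, 1) — b=1,2 d=0 (map FFF......)
[6] unlink(b) — d=0 (map F........)

bitmap = F........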